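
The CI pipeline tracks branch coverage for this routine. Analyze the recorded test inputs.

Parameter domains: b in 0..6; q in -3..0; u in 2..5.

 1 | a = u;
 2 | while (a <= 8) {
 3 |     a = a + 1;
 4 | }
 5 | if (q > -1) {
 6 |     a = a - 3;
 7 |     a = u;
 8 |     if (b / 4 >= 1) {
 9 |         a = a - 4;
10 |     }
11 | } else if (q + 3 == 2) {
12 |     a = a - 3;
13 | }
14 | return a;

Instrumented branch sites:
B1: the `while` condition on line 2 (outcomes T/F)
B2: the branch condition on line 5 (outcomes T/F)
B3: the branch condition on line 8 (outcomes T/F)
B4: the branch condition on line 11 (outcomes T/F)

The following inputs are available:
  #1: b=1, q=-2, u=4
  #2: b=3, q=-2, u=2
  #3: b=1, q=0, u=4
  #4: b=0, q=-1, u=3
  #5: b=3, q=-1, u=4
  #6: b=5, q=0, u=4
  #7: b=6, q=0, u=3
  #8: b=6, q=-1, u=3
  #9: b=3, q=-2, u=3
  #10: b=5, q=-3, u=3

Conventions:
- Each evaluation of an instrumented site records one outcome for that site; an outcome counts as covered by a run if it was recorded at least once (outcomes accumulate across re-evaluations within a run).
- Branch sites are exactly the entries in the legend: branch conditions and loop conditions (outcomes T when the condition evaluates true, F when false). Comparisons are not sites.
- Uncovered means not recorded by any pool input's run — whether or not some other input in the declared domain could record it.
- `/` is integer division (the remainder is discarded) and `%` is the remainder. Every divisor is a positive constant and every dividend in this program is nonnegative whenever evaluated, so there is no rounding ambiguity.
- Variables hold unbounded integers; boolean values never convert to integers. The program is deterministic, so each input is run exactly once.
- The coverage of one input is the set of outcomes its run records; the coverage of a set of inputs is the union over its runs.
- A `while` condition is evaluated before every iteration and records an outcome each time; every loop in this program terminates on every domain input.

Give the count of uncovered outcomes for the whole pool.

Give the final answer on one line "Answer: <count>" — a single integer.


#1 (b=1, q=-2, u=4) -> covered: B1=T, B1=F, B2=F, B4=F
#2 (b=3, q=-2, u=2) -> covered: B1=T, B1=F, B2=F, B4=F
#3 (b=1, q=0, u=4) -> covered: B1=T, B1=F, B2=T, B3=F
#4 (b=0, q=-1, u=3) -> covered: B1=T, B1=F, B2=F, B4=T
#5 (b=3, q=-1, u=4) -> covered: B1=T, B1=F, B2=F, B4=T
#6 (b=5, q=0, u=4) -> covered: B1=T, B1=F, B2=T, B3=T
#7 (b=6, q=0, u=3) -> covered: B1=T, B1=F, B2=T, B3=T
#8 (b=6, q=-1, u=3) -> covered: B1=T, B1=F, B2=F, B4=T
#9 (b=3, q=-2, u=3) -> covered: B1=T, B1=F, B2=F, B4=F
#10 (b=5, q=-3, u=3) -> covered: B1=T, B1=F, B2=F, B4=F
union over the pool: B1=T, B1=F, B2=T, B2=F, B3=T, B3=F, B4=T, B4=F
uncovered (0 of 8): none
Answer: 0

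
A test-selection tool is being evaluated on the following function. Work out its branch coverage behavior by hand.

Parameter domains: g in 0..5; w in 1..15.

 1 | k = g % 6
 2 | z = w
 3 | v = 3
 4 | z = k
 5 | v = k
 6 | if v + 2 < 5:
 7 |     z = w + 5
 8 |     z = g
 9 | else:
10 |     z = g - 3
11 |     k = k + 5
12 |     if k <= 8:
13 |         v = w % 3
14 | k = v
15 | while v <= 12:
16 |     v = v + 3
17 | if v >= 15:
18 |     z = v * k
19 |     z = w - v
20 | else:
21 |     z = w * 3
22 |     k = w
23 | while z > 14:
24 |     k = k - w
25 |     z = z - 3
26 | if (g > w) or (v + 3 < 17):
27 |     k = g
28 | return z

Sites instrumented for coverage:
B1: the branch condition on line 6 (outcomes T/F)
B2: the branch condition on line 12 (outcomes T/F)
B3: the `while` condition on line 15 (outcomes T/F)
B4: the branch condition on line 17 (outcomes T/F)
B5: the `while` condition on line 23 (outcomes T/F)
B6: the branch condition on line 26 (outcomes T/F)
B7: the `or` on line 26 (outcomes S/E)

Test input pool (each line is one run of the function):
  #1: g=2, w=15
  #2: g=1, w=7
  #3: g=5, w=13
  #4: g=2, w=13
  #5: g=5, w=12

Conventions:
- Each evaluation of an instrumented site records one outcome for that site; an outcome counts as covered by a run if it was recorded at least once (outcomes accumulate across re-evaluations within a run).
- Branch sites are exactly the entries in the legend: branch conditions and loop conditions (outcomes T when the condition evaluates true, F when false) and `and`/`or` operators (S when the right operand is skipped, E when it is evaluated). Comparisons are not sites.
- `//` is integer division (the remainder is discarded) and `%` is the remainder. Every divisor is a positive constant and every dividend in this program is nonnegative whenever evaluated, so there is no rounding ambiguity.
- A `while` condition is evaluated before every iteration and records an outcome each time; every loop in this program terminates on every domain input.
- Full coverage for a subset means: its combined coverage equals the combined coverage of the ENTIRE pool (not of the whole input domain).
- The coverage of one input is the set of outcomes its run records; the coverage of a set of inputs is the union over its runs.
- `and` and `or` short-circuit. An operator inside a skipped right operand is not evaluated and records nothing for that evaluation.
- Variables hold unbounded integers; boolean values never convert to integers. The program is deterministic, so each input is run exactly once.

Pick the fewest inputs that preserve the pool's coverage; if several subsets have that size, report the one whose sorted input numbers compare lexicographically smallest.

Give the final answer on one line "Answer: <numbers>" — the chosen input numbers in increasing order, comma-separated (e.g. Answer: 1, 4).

#1 (g=2, w=15) -> covered: B1=T, B3=T, B3=F, B4=F, B5=T, B5=F, B6=F, B7=E
#2 (g=1, w=7) -> covered: B1=T, B3=T, B3=F, B4=F, B5=T, B5=F, B6=T, B7=E
#3 (g=5, w=13) -> covered: B1=F, B2=F, B3=T, B3=F, B4=F, B5=T, B5=F, B6=F, B7=E
#4 (g=2, w=13) -> covered: B1=T, B3=T, B3=F, B4=F, B5=T, B5=F, B6=F, B7=E
#5 (g=5, w=12) -> covered: B1=F, B2=F, B3=T, B3=F, B4=F, B5=T, B5=F, B6=F, B7=E
pool-wide coverage (11 outcomes): B1=T, B1=F, B2=F, B3=T, B3=F, B4=F, B5=T, B5=F, B6=T, B6=F, B7=E
every size-1 subset falls short of the 11 outcomes (best: 9/11)
at size 2, {2, 3} reaches all 11 outcomes; every lexicographically earlier size-2 subset fails

Answer: 2, 3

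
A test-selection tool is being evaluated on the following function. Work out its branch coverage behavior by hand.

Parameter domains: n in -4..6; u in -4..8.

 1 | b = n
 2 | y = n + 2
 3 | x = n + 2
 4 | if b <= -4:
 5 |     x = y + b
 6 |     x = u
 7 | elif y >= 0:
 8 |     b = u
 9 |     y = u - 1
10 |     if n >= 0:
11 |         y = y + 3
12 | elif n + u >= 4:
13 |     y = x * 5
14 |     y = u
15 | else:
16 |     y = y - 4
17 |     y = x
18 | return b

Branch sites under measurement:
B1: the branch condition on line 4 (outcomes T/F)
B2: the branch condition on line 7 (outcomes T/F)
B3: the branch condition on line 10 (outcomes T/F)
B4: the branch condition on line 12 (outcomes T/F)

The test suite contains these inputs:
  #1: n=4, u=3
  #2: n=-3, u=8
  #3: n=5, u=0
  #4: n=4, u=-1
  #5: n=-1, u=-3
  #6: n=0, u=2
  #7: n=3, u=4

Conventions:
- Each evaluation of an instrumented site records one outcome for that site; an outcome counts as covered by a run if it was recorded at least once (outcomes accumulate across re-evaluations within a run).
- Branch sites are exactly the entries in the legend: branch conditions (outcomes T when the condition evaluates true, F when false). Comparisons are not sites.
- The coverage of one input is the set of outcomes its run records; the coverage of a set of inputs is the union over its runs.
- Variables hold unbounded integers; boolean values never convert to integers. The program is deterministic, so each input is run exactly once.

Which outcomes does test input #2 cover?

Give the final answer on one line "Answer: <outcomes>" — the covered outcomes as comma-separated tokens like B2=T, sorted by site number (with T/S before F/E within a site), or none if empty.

Simulating input #2 (n=-3, u=8) step by step:
  B1->F, B2->F, B4->T
distinct outcomes covered: B1=F, B2=F, B4=T

Answer: B1=F, B2=F, B4=T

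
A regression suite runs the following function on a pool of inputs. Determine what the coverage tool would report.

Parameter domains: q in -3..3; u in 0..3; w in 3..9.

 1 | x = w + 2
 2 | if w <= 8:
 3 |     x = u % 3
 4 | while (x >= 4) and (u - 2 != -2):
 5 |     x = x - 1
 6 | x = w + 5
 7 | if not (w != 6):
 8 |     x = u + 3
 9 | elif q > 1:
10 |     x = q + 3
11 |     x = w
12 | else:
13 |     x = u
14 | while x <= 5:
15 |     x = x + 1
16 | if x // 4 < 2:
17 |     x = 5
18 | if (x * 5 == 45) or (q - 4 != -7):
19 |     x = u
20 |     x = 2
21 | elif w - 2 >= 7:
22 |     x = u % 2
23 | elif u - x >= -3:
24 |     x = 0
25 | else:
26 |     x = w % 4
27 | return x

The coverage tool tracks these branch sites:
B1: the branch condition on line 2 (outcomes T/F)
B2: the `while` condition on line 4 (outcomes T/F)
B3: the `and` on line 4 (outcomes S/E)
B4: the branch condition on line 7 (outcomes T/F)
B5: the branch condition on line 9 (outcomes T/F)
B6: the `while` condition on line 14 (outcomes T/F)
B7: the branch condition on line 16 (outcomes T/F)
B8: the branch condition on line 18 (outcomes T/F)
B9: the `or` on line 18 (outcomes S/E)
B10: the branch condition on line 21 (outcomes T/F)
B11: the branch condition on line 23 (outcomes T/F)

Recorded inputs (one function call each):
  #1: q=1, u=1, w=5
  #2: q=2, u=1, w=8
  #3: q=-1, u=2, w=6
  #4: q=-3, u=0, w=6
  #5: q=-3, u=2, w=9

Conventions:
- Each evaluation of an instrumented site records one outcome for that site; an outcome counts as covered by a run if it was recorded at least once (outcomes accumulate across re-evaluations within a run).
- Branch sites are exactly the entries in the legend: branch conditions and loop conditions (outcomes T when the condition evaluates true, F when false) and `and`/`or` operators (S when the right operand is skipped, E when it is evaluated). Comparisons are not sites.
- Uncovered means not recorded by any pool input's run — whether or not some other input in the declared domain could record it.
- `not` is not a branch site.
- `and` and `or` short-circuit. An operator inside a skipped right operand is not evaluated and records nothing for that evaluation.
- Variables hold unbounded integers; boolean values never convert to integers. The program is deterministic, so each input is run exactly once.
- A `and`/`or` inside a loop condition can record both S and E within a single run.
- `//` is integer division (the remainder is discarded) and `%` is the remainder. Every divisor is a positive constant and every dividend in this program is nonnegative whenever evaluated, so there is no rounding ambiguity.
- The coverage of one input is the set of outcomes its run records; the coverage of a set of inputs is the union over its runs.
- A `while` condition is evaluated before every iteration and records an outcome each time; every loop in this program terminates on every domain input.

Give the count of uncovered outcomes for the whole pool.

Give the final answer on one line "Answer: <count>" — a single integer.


input #1, q=1, u=1, w=5: events B1->T, B3->S, B2->F, B4->F, B5->F, B6->T, B6->T, B6->T, B6->T, B6->T, B6->F, B7->T, B9->E, B8->T; outcomes B1=T, B2=F, B3=S, B4=F, B5=F, B6=T, B6=F, B7=T, B8=T, B9=E
input #2, q=2, u=1, w=8: events B1->T, B3->S, B2->F, B4->F, B5->T, B6->F, B7->F, B9->E, B8->T; outcomes B1=T, B2=F, B3=S, B4=F, B5=T, B6=F, B7=F, B8=T, B9=E
input #3, q=-1, u=2, w=6: events B1->T, B3->S, B2->F, B4->T, B6->T, B6->F, B7->T, B9->E, B8->T; outcomes B1=T, B2=F, B3=S, B4=T, B6=T, B6=F, B7=T, B8=T, B9=E
input #4, q=-3, u=0, w=6: events B1->T, B3->S, B2->F, B4->T, B6->T, B6->T, B6->T, B6->F, B7->T, B9->E, B8->F, B10->F, B11->F; outcomes B1=T, B2=F, B3=S, B4=T, B6=T, B6=F, B7=T, B8=F, B9=E, B10=F, B11=F
input #5, q=-3, u=2, w=9: events B1->F, B3->E, B2->T, B3->E, B2->T, B3->E, B2->T, B3->E, B2->T, B3->E, B2->T, B3->E, B2->T, B3->E, ...; outcomes B1=F, B2=T, B2=F, B3=S, B3=E, B4=F, B5=F, B6=T, B6=F, B7=T, B8=F, B9=E, B10=T
union over the pool: B1=T, B1=F, B2=T, B2=F, B3=S, B3=E, B4=T, B4=F, B5=T, B5=F, B6=T, B6=F, B7=T, B7=F, B8=T, B8=F, B9=E, B10=T, B10=F, B11=F
uncovered (2 of 22): B9=S, B11=T
Answer: 2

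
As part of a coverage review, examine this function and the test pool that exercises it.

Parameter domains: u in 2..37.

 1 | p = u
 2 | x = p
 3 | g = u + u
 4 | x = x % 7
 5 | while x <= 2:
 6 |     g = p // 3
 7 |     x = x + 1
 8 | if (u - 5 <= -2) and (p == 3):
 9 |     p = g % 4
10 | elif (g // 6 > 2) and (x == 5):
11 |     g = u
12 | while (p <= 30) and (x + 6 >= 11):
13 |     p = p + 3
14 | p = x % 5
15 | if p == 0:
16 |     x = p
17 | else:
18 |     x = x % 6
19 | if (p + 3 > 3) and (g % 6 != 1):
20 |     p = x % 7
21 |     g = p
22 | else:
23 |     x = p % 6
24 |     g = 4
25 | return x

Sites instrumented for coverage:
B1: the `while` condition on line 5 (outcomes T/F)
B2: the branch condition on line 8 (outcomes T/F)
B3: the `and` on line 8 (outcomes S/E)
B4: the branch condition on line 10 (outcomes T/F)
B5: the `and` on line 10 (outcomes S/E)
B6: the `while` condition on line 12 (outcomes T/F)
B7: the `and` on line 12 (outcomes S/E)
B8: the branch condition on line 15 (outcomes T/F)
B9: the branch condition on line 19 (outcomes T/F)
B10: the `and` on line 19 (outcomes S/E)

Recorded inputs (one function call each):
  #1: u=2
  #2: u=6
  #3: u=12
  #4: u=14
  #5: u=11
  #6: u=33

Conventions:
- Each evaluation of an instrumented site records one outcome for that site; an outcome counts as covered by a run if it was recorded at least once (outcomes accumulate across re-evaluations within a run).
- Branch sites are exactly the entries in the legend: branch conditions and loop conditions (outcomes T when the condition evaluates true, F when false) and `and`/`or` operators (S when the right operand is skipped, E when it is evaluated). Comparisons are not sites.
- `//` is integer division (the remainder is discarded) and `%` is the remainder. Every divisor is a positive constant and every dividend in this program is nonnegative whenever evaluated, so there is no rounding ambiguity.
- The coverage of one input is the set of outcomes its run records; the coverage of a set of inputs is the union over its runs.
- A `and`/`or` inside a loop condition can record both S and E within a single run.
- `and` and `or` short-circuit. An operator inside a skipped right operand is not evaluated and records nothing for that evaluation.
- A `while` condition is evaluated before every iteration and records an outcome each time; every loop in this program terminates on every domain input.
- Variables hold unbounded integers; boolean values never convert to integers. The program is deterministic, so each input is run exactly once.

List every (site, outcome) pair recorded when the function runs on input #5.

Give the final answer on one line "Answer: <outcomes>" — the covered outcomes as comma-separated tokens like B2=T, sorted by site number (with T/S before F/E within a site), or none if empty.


Event log for input #5 (u=11):
  B1->F, B3->S, B2->F, B5->E, B4->F, B7->E, B6->F, B8->F, B10->E, B9->T
deduplicating events, the covered set is: B1=F, B2=F, B3=S, B4=F, B5=E, B6=F, B7=E, B8=F, B9=T, B10=E
Answer: B1=F, B2=F, B3=S, B4=F, B5=E, B6=F, B7=E, B8=F, B9=T, B10=E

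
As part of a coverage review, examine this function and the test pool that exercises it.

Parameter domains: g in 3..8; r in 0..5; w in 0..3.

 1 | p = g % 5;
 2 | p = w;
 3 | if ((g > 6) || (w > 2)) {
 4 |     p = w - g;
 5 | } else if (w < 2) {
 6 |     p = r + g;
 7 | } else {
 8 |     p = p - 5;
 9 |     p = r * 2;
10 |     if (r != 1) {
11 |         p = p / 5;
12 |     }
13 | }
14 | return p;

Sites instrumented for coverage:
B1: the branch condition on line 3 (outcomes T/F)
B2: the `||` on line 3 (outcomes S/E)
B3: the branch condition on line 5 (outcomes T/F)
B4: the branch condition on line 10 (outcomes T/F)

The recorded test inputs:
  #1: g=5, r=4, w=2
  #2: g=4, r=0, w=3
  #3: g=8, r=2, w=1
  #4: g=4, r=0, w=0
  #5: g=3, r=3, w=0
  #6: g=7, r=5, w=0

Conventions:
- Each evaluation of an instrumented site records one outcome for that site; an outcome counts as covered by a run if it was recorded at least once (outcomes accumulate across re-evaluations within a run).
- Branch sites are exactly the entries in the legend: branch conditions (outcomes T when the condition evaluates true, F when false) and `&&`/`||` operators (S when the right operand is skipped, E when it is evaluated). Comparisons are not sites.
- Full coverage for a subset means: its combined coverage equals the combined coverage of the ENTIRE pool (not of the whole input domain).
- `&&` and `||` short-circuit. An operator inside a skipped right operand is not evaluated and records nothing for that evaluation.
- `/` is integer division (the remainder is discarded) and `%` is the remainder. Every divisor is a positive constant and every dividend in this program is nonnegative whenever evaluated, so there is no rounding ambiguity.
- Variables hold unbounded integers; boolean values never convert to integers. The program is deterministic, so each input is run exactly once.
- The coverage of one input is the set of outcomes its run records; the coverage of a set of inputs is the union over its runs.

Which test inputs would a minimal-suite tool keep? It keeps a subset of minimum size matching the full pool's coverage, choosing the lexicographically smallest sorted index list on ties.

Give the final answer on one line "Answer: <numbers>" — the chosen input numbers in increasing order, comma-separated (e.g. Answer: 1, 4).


#1 (g=5, r=4, w=2) -> covered: B1=F, B2=E, B3=F, B4=T
#2 (g=4, r=0, w=3) -> covered: B1=T, B2=E
#3 (g=8, r=2, w=1) -> covered: B1=T, B2=S
#4 (g=4, r=0, w=0) -> covered: B1=F, B2=E, B3=T
#5 (g=3, r=3, w=0) -> covered: B1=F, B2=E, B3=T
#6 (g=7, r=5, w=0) -> covered: B1=T, B2=S
together the pool reaches 7 outcomes: B1=T, B1=F, B2=S, B2=E, B3=T, B3=F, B4=T
checked all size-1 subsets: none covers 7 outcomes (max 4/7)
checked all size-2 subsets: none covers 7 outcomes (max 6/7)
the canonical winner is {1, 3, 4}: size 3, full 7-outcome coverage, earliest index list among size-3 covers
Answer: 1, 3, 4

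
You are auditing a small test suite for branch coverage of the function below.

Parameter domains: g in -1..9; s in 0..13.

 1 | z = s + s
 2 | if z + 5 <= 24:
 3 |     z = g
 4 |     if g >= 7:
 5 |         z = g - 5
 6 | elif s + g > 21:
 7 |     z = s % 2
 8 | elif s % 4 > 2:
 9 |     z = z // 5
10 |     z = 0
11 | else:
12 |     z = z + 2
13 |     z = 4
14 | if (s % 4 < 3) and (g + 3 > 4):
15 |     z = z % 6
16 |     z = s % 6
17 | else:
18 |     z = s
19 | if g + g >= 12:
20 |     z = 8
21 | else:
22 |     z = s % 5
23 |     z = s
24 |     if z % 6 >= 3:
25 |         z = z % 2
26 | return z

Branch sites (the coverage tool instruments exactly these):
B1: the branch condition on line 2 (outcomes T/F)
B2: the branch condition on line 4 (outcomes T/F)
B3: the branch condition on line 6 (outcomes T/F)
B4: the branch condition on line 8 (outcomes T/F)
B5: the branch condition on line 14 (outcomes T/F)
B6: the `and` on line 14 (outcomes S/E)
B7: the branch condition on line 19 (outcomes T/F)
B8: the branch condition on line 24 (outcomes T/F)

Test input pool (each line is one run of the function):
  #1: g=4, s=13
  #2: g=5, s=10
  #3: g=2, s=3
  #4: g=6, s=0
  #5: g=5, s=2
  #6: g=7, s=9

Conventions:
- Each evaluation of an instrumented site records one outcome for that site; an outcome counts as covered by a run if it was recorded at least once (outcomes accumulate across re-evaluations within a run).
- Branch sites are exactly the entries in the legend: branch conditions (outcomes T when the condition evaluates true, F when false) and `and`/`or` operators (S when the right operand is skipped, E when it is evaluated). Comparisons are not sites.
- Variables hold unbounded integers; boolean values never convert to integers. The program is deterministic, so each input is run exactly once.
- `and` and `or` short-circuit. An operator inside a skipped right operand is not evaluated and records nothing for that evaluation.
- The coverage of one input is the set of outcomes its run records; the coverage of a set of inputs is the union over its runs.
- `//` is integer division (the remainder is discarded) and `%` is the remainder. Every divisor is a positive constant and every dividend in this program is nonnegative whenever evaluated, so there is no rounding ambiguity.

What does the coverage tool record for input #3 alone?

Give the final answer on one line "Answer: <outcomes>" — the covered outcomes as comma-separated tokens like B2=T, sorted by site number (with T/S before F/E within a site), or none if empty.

Running input #3 (g=2, s=3), event by event:
  B1->T, B2->F, B6->S, B5->F, B7->F, B8->T
collecting distinct outcomes: B1=T, B2=F, B5=F, B6=S, B7=F, B8=T

Answer: B1=T, B2=F, B5=F, B6=S, B7=F, B8=T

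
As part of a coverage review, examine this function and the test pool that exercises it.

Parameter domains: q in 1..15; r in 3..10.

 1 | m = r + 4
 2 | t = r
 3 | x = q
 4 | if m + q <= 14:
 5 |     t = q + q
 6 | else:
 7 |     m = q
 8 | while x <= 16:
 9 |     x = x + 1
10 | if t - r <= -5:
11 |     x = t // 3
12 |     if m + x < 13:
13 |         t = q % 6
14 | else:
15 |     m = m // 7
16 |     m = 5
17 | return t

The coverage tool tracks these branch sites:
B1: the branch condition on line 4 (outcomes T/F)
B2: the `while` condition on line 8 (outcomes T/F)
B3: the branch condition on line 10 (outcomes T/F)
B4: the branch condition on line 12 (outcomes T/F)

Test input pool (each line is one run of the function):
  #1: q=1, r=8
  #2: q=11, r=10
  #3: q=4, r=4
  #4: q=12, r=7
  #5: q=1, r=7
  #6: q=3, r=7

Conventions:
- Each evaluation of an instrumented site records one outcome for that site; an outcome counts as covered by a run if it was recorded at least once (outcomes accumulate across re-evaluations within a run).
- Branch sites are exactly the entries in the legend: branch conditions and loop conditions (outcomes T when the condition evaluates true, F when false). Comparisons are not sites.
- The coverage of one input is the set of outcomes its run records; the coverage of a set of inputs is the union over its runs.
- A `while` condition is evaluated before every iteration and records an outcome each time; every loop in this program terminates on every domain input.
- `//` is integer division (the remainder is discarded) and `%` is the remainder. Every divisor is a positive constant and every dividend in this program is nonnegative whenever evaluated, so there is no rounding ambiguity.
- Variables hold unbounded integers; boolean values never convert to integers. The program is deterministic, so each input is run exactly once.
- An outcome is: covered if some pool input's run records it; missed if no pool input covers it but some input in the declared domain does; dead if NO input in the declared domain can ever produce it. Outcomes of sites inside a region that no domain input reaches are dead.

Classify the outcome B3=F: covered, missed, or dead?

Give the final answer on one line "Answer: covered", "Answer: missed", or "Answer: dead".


B3=F is recorded by pool input(s) 2, 3, 4, 6 -> covered
Answer: covered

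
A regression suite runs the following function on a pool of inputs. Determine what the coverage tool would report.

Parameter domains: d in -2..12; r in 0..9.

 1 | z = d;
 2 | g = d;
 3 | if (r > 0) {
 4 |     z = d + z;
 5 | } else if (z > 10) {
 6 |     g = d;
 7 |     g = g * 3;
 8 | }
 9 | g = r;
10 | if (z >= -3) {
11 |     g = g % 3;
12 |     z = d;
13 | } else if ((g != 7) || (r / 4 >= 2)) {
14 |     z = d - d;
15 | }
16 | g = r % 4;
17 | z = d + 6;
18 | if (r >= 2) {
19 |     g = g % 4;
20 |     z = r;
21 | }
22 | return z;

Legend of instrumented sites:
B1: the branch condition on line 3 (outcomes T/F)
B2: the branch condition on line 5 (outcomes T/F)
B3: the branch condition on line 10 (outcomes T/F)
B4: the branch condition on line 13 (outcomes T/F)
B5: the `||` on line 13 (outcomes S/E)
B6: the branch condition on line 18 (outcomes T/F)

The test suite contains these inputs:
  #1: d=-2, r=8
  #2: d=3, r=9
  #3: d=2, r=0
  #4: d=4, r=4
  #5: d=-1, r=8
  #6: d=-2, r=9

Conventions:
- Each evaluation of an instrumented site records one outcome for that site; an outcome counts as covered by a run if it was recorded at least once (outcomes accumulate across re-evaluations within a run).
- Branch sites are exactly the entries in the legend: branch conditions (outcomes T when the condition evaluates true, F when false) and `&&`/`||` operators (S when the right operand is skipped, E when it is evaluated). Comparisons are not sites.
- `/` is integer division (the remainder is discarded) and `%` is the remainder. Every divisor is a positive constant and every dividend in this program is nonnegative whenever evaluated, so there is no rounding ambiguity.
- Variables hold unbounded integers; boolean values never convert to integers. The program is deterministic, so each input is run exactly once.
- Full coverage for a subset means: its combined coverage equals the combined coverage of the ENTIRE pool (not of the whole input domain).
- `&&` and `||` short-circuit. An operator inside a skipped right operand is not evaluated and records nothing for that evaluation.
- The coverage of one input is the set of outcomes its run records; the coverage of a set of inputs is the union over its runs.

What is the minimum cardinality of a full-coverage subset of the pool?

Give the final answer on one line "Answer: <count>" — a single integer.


run #1 (d=-2, r=8) runs B1->T, B3->F, B5->S, B4->T, B6->T; records B1=T, B3=F, B4=T, B5=S, B6=T
run #2 (d=3, r=9) runs B1->T, B3->T, B6->T; records B1=T, B3=T, B6=T
run #3 (d=2, r=0) runs B1->F, B2->F, B3->T, B6->F; records B1=F, B2=F, B3=T, B6=F
run #4 (d=4, r=4) runs B1->T, B3->T, B6->T; records B1=T, B3=T, B6=T
run #5 (d=-1, r=8) runs B1->T, B3->T, B6->T; records B1=T, B3=T, B6=T
run #6 (d=-2, r=9) runs B1->T, B3->F, B5->S, B4->T, B6->T; records B1=T, B3=F, B4=T, B5=S, B6=T
together the pool reaches 9 outcomes: B1=T, B1=F, B2=F, B3=T, B3=F, B4=T, B5=S, B6=T, B6=F
no size-1 subset reaches all 9 outcomes (best union: 5/9)
the canonical winner is {1, 3}: size 2, full 9-outcome coverage, earliest index list among size-2 covers
Answer: 2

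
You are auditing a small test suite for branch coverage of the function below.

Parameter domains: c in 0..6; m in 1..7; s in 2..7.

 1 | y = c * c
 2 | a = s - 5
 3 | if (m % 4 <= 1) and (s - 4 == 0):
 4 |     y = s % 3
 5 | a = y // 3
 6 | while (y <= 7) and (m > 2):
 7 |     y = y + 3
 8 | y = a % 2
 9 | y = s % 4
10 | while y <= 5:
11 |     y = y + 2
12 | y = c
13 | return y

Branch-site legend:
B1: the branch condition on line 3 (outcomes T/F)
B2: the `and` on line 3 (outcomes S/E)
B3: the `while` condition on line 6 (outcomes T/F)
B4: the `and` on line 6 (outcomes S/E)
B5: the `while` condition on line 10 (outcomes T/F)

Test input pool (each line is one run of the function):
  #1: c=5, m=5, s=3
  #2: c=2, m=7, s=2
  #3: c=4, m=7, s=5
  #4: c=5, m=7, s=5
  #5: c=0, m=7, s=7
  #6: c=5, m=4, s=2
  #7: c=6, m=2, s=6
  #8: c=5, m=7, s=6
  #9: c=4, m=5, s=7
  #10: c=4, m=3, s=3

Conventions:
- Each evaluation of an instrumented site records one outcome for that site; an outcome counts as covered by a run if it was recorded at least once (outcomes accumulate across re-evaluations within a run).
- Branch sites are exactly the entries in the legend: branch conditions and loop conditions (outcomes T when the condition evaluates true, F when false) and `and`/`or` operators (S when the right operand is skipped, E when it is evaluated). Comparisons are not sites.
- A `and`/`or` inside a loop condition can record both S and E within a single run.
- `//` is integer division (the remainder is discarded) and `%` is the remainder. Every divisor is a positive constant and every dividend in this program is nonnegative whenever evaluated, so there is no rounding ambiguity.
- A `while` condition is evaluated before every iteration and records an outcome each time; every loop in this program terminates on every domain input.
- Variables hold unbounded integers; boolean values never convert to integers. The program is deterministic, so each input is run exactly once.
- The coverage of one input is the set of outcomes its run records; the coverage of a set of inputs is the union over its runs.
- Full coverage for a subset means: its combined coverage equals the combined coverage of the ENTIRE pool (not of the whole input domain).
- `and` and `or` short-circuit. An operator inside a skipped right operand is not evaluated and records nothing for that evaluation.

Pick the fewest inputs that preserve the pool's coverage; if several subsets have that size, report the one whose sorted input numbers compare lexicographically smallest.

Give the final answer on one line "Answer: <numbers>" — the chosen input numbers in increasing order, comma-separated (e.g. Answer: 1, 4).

input #1 (c=5, m=5, s=3): events B2->E, B1->F, B4->S, B3->F, B5->T, B5->T, B5->F; covers B1=F, B2=E, B3=F, B4=S, B5=T, B5=F
input #2 (c=2, m=7, s=2): events B2->S, B1->F, B4->E, B3->T, B4->E, B3->T, B4->S, B3->F, B5->T, B5->T, B5->F; covers B1=F, B2=S, B3=T, B3=F, B4=S, B4=E, B5=T, B5=F
input #3 (c=4, m=7, s=5): events B2->S, B1->F, B4->S, B3->F, B5->T, B5->T, B5->T, B5->F; covers B1=F, B2=S, B3=F, B4=S, B5=T, B5=F
input #4 (c=5, m=7, s=5): events B2->S, B1->F, B4->S, B3->F, B5->T, B5->T, B5->T, B5->F; covers B1=F, B2=S, B3=F, B4=S, B5=T, B5=F
input #5 (c=0, m=7, s=7): events B2->S, B1->F, B4->E, B3->T, B4->E, B3->T, B4->E, B3->T, B4->S, B3->F, B5->T, B5->T, B5->F; covers B1=F, B2=S, B3=T, B3=F, B4=S, B4=E, B5=T, B5=F
input #6 (c=5, m=4, s=2): events B2->E, B1->F, B4->S, B3->F, B5->T, B5->T, B5->F; covers B1=F, B2=E, B3=F, B4=S, B5=T, B5=F
input #7 (c=6, m=2, s=6): events B2->S, B1->F, B4->S, B3->F, B5->T, B5->T, B5->F; covers B1=F, B2=S, B3=F, B4=S, B5=T, B5=F
input #8 (c=5, m=7, s=6): events B2->S, B1->F, B4->S, B3->F, B5->T, B5->T, B5->F; covers B1=F, B2=S, B3=F, B4=S, B5=T, B5=F
input #9 (c=4, m=5, s=7): events B2->E, B1->F, B4->S, B3->F, B5->T, B5->T, B5->F; covers B1=F, B2=E, B3=F, B4=S, B5=T, B5=F
input #10 (c=4, m=3, s=3): events B2->S, B1->F, B4->S, B3->F, B5->T, B5->T, B5->F; covers B1=F, B2=S, B3=F, B4=S, B5=T, B5=F
union over all inputs: B1=F, B2=S, B2=E, B3=T, B3=F, B4=S, B4=E, B5=T, B5=F (9 outcomes)
no size-1 subset reaches all 9 outcomes (best union: 8/9)
at size 2, {1, 2} reaches all 9 outcomes; every lexicographically earlier size-2 subset fails

Answer: 1, 2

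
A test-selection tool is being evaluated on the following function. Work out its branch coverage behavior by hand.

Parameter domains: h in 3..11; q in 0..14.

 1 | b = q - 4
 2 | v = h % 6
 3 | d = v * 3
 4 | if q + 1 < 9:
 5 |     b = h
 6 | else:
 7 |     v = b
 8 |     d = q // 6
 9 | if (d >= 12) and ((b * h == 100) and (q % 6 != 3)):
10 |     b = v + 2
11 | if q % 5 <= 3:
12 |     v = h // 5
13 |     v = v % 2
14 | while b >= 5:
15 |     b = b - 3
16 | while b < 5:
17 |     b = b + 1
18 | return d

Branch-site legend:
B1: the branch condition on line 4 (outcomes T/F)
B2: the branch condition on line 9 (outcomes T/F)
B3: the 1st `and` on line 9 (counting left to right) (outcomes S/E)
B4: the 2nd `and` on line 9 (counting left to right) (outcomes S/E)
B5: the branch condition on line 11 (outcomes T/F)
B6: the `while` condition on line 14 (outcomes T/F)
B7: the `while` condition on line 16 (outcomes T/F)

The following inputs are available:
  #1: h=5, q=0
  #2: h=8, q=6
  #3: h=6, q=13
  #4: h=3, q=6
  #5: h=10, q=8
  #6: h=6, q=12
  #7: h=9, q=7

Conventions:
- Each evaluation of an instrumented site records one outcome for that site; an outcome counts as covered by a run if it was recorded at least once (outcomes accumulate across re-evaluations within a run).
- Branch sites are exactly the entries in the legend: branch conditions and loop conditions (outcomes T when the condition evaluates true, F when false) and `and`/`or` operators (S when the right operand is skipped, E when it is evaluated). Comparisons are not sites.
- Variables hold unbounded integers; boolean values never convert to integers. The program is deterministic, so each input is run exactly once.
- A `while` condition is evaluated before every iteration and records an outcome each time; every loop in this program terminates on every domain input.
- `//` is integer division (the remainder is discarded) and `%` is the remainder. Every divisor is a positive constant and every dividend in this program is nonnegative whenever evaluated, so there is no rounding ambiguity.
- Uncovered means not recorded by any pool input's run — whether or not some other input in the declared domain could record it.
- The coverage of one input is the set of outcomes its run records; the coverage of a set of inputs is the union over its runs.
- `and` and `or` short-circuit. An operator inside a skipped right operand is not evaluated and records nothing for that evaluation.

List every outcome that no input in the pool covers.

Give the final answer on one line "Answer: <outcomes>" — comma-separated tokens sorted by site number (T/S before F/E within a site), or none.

#1 (h=5, q=0) -> B1->T, B3->E, B4->S, B2->F, B5->T, B6->T, B6->F, B7->T, B7->T, B7->T, B7->F; covered: B1=T, B2=F, B3=E, B4=S, B5=T, B6=T, B6=F, B7=T, B7=F
#2 (h=8, q=6) -> B1->T, B3->S, B2->F, B5->T, B6->T, B6->T, B6->F, B7->T, B7->T, B7->T, B7->F; covered: B1=T, B2=F, B3=S, B5=T, B6=T, B6=F, B7=T, B7=F
#3 (h=6, q=13) -> B1->F, B3->S, B2->F, B5->T, B6->T, B6->T, B6->F, B7->T, B7->T, B7->F; covered: B1=F, B2=F, B3=S, B5=T, B6=T, B6=F, B7=T, B7=F
#4 (h=3, q=6) -> B1->T, B3->S, B2->F, B5->T, B6->F, B7->T, B7->T, B7->F; covered: B1=T, B2=F, B3=S, B5=T, B6=F, B7=T, B7=F
#5 (h=10, q=8) -> B1->F, B3->S, B2->F, B5->T, B6->F, B7->T, B7->F; covered: B1=F, B2=F, B3=S, B5=T, B6=F, B7=T, B7=F
#6 (h=6, q=12) -> B1->F, B3->S, B2->F, B5->T, B6->T, B6->T, B6->F, B7->T, B7->T, B7->T, B7->F; covered: B1=F, B2=F, B3=S, B5=T, B6=T, B6=F, B7=T, B7=F
#7 (h=9, q=7) -> B1->T, B3->S, B2->F, B5->T, B6->T, B6->T, B6->F, B7->T, B7->T, B7->F; covered: B1=T, B2=F, B3=S, B5=T, B6=T, B6=F, B7=T, B7=F
union over the pool: B1=T, B1=F, B2=F, B3=S, B3=E, B4=S, B5=T, B6=T, B6=F, B7=T, B7=F
uncovered (3 of 14): B2=T, B4=E, B5=F

Answer: B2=T, B4=E, B5=F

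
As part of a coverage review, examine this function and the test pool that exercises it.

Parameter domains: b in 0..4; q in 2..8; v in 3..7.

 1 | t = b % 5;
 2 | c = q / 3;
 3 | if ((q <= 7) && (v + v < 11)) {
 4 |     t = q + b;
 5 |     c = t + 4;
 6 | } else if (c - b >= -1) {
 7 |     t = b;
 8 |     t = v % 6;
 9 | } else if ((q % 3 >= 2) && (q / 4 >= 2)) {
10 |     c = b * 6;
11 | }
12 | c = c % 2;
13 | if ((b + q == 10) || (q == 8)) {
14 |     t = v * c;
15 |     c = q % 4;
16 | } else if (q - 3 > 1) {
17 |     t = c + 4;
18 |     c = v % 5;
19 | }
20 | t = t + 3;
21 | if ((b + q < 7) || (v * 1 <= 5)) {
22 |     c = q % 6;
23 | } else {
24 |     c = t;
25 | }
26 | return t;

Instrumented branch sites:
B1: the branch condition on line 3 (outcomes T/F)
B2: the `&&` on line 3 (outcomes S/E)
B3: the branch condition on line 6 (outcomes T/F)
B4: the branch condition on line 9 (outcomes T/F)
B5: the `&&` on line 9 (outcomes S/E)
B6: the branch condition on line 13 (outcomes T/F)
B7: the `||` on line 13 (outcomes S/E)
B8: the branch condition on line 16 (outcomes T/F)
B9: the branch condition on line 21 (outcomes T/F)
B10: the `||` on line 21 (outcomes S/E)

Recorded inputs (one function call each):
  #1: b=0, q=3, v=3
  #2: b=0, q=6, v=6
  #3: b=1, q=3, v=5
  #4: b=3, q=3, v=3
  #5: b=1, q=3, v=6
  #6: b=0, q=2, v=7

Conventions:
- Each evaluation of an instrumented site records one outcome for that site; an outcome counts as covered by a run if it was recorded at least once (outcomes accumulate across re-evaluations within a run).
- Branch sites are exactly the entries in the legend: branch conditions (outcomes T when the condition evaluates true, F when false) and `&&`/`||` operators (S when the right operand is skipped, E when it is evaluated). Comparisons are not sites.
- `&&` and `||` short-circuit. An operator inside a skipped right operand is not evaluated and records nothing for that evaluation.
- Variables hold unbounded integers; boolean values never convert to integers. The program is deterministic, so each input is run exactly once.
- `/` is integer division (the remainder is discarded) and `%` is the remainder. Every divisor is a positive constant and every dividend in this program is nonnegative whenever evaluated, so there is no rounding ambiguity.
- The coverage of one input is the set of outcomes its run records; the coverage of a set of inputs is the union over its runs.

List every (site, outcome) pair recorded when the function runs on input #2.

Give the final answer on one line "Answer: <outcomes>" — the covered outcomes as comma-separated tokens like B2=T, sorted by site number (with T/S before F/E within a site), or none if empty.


Event log for input #2 (b=0, q=6, v=6):
  B2->E, B1->F, B3->T, B7->E, B6->F, B8->T, B10->S, B9->T
distinct outcomes covered: B1=F, B2=E, B3=T, B6=F, B7=E, B8=T, B9=T, B10=S
Answer: B1=F, B2=E, B3=T, B6=F, B7=E, B8=T, B9=T, B10=S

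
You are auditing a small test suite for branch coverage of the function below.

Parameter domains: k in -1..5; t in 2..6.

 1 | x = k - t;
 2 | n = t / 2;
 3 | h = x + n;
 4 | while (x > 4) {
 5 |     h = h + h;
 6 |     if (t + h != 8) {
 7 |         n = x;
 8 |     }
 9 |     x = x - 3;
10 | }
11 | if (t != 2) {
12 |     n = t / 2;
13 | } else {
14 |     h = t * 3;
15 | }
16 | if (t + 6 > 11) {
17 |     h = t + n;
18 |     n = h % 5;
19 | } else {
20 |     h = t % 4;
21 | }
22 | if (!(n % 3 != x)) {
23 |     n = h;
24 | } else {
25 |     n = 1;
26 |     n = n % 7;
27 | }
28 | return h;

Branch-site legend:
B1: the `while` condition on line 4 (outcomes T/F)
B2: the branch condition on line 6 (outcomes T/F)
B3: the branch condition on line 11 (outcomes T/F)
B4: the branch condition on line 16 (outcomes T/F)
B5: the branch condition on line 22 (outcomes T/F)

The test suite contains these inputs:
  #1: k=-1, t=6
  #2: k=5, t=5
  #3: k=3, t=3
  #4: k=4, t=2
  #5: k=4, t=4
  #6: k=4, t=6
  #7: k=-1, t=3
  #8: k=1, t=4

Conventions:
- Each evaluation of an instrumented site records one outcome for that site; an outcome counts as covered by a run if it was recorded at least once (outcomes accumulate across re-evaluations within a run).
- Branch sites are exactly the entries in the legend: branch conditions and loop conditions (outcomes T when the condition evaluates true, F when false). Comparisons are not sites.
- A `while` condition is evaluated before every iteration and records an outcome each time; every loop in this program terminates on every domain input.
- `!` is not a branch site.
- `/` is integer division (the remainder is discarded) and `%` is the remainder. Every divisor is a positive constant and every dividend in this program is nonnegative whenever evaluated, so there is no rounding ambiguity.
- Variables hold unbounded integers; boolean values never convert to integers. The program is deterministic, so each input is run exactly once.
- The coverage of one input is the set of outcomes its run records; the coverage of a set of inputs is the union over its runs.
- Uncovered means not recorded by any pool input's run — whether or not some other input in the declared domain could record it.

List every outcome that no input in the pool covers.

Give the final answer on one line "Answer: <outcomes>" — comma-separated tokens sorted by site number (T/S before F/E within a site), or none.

test 1 (k=-1, t=6) hits B1=F, B3=T, B4=T, B5=F
test 2 (k=5, t=5) hits B1=F, B3=T, B4=F, B5=F
test 3 (k=3, t=3) hits B1=F, B3=T, B4=F, B5=F
test 4 (k=4, t=2) hits B1=F, B3=F, B4=F, B5=F
test 5 (k=4, t=4) hits B1=F, B3=T, B4=F, B5=F
test 6 (k=4, t=6) hits B1=F, B3=T, B4=T, B5=F
test 7 (k=-1, t=3) hits B1=F, B3=T, B4=F, B5=F
test 8 (k=1, t=4) hits B1=F, B3=T, B4=F, B5=F
union over the pool: B1=F, B3=T, B3=F, B4=T, B4=F, B5=F
uncovered (4 of 10): B1=T, B2=T, B2=F, B5=T

Answer: B1=T, B2=T, B2=F, B5=T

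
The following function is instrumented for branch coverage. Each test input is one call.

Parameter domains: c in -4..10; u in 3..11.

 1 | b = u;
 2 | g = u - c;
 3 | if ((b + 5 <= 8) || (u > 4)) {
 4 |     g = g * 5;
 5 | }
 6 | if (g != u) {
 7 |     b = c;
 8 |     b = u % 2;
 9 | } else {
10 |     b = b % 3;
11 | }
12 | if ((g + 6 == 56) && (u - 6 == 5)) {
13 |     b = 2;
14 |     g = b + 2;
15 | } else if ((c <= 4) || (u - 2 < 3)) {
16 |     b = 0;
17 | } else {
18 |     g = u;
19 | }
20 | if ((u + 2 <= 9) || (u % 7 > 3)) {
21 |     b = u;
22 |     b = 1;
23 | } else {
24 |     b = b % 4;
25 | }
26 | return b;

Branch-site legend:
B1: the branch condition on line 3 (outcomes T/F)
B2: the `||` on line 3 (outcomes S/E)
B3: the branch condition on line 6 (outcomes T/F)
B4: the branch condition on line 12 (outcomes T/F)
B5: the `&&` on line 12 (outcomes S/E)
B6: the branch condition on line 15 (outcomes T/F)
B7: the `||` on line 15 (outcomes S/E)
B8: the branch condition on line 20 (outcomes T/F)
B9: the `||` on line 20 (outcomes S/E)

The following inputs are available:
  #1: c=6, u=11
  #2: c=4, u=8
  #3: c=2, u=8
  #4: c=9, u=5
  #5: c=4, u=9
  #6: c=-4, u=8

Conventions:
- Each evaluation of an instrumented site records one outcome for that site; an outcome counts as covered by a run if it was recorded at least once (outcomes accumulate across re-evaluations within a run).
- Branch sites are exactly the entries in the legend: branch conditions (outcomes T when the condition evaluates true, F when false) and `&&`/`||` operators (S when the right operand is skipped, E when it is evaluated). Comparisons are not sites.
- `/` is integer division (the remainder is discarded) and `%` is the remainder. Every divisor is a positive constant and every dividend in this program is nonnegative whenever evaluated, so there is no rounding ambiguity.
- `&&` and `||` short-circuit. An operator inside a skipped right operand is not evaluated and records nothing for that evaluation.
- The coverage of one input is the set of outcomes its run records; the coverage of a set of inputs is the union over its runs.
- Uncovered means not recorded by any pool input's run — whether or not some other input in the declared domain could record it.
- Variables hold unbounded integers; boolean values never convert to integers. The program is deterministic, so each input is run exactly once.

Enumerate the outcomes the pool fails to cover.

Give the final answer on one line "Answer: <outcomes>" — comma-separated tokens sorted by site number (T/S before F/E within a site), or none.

run #1 (c=6, u=11) runs B2->E, B1->T, B3->T, B5->S, B4->F, B7->E, B6->F, B9->E, B8->T; records B1=T, B2=E, B3=T, B4=F, B5=S, B6=F, B7=E, B8=T, B9=E
run #2 (c=4, u=8) runs B2->E, B1->T, B3->T, B5->S, B4->F, B7->S, B6->T, B9->E, B8->F; records B1=T, B2=E, B3=T, B4=F, B5=S, B6=T, B7=S, B8=F, B9=E
run #3 (c=2, u=8) runs B2->E, B1->T, B3->T, B5->S, B4->F, B7->S, B6->T, B9->E, B8->F; records B1=T, B2=E, B3=T, B4=F, B5=S, B6=T, B7=S, B8=F, B9=E
run #4 (c=9, u=5) runs B2->E, B1->T, B3->T, B5->S, B4->F, B7->E, B6->F, B9->S, B8->T; records B1=T, B2=E, B3=T, B4=F, B5=S, B6=F, B7=E, B8=T, B9=S
run #5 (c=4, u=9) runs B2->E, B1->T, B3->T, B5->S, B4->F, B7->S, B6->T, B9->E, B8->F; records B1=T, B2=E, B3=T, B4=F, B5=S, B6=T, B7=S, B8=F, B9=E
run #6 (c=-4, u=8) runs B2->E, B1->T, B3->T, B5->S, B4->F, B7->S, B6->T, B9->E, B8->F; records B1=T, B2=E, B3=T, B4=F, B5=S, B6=T, B7=S, B8=F, B9=E
union over the pool: B1=T, B2=E, B3=T, B4=F, B5=S, B6=T, B6=F, B7=S, B7=E, B8=T, B8=F, B9=S, B9=E
uncovered (5 of 18): B1=F, B2=S, B3=F, B4=T, B5=E

Answer: B1=F, B2=S, B3=F, B4=T, B5=E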